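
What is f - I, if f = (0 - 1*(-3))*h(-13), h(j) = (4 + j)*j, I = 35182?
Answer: -34831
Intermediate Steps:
h(j) = j*(4 + j)
f = 351 (f = (0 - 1*(-3))*(-13*(4 - 13)) = (0 + 3)*(-13*(-9)) = 3*117 = 351)
f - I = 351 - 1*35182 = 351 - 35182 = -34831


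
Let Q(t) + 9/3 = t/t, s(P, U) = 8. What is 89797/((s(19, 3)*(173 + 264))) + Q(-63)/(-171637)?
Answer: 15412494681/600042952 ≈ 25.686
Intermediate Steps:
Q(t) = -2 (Q(t) = -3 + t/t = -3 + 1 = -2)
89797/((s(19, 3)*(173 + 264))) + Q(-63)/(-171637) = 89797/((8*(173 + 264))) - 2/(-171637) = 89797/((8*437)) - 2*(-1/171637) = 89797/3496 + 2/171637 = 15412494681/600042952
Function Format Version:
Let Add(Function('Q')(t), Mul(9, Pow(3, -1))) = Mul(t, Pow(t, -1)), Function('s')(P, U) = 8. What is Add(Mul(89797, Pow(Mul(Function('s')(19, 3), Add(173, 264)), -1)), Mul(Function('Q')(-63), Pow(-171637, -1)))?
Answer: Rational(15412494681, 600042952) ≈ 25.686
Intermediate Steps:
Function('Q')(t) = -2 (Function('Q')(t) = Add(-3, Mul(t, Pow(t, -1))) = Add(-3, 1) = -2)
Add(Mul(89797, Pow(Mul(Function('s')(19, 3), Add(173, 264)), -1)), Mul(Function('Q')(-63), Pow(-171637, -1))) = Add(Mul(89797, Pow(Mul(8, Add(173, 264)), -1)), Mul(-2, Pow(-171637, -1))) = Add(Mul(89797, Pow(Mul(8, 437), -1)), Mul(-2, Rational(-1, 171637))) = Add(Mul(89797, Pow(3496, -1)), Rational(2, 171637)) = Add(Mul(89797, Rational(1, 3496)), Rational(2, 171637)) = Add(Rational(89797, 3496), Rational(2, 171637)) = Rational(15412494681, 600042952)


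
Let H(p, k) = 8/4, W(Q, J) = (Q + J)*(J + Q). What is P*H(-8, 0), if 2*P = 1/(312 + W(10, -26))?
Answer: 1/568 ≈ 0.0017606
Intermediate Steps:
W(Q, J) = (J + Q)² (W(Q, J) = (J + Q)*(J + Q) = (J + Q)²)
H(p, k) = 2 (H(p, k) = 8*(¼) = 2)
P = 1/1136 (P = 1/(2*(312 + (-26 + 10)²)) = 1/(2*(312 + (-16)²)) = 1/(2*(312 + 256)) = (½)/568 = (½)*(1/568) = 1/1136 ≈ 0.00088028)
P*H(-8, 0) = (1/1136)*2 = 1/568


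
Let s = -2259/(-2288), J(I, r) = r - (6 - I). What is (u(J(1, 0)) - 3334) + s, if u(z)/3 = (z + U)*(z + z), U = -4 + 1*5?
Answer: -7351373/2288 ≈ -3213.0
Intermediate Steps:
J(I, r) = -6 + I + r (J(I, r) = r + (-6 + I) = -6 + I + r)
U = 1 (U = -4 + 5 = 1)
s = 2259/2288 (s = -2259*(-1/2288) = 2259/2288 ≈ 0.98732)
u(z) = 6*z*(1 + z) (u(z) = 3*((z + 1)*(z + z)) = 3*((1 + z)*(2*z)) = 3*(2*z*(1 + z)) = 6*z*(1 + z))
(u(J(1, 0)) - 3334) + s = (6*(-6 + 1 + 0)*(1 + (-6 + 1 + 0)) - 3334) + 2259/2288 = (6*(-5)*(1 - 5) - 3334) + 2259/2288 = (6*(-5)*(-4) - 3334) + 2259/2288 = (120 - 3334) + 2259/2288 = -3214 + 2259/2288 = -7351373/2288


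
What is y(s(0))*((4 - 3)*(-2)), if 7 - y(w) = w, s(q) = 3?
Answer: -8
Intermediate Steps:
y(w) = 7 - w
y(s(0))*((4 - 3)*(-2)) = (7 - 1*3)*((4 - 3)*(-2)) = (7 - 3)*(1*(-2)) = 4*(-2) = -8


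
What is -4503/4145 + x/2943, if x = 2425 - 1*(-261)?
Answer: -2118859/12198735 ≈ -0.17370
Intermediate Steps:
x = 2686 (x = 2425 + 261 = 2686)
-4503/4145 + x/2943 = -4503/4145 + 2686/2943 = -2118859/12198735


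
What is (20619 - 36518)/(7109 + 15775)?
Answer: -15899/22884 ≈ -0.69477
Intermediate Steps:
(20619 - 36518)/(7109 + 15775) = -15899/22884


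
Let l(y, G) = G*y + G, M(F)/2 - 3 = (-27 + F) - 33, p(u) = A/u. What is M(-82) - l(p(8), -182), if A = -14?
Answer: -829/2 ≈ -414.50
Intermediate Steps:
p(u) = -14/u
M(F) = -114 + 2*F (M(F) = 6 + 2*((-27 + F) - 33) = 6 + 2*(-60 + F) = 6 + (-120 + 2*F) = -114 + 2*F)
l(y, G) = G + G*y
M(-82) - l(p(8), -182) = (-114 + 2*(-82)) - (-182)*(1 - 14/8) = (-114 - 164) - (-182)*(1 - 14*⅛) = -278 - (-182)*(1 - 7/4) = -278 - (-182)*(-3)/4 = -278 - 1*273/2 = -278 - 273/2 = -829/2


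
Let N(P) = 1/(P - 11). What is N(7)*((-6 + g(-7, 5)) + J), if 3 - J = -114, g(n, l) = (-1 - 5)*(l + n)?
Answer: -123/4 ≈ -30.750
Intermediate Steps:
N(P) = 1/(-11 + P)
g(n, l) = -6*l - 6*n (g(n, l) = -6*(l + n) = -6*l - 6*n)
J = 117 (J = 3 - 1*(-114) = 3 + 114 = 117)
N(7)*((-6 + g(-7, 5)) + J) = ((-6 + (-6*5 - 6*(-7))) + 117)/(-11 + 7) = ((-6 + (-30 + 42)) + 117)/(-4) = -((-6 + 12) + 117)/4 = -(6 + 117)/4 = -¼*123 = -123/4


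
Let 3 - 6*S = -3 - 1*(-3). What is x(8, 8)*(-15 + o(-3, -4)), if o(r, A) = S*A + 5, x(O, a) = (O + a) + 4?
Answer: -240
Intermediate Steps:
x(O, a) = 4 + O + a
S = ½ (S = ½ - (-3 - 1*(-3))/6 = ½ - (-3 + 3)/6 = ½ - ⅙*0 = ½ + 0 = ½ ≈ 0.50000)
o(r, A) = 5 + A/2 (o(r, A) = A/2 + 5 = 5 + A/2)
x(8, 8)*(-15 + o(-3, -4)) = (4 + 8 + 8)*(-15 + (5 + (½)*(-4))) = 20*(-15 + (5 - 2)) = 20*(-15 + 3) = 20*(-12) = -240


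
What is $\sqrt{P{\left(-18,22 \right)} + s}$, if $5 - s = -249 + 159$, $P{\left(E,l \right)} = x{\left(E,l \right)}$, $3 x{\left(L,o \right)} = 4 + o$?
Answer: $\frac{\sqrt{933}}{3} \approx 10.182$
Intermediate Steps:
$x{\left(L,o \right)} = \frac{4}{3} + \frac{o}{3}$ ($x{\left(L,o \right)} = \frac{4 + o}{3} = \frac{4}{3} + \frac{o}{3}$)
$P{\left(E,l \right)} = \frac{4}{3} + \frac{l}{3}$
$s = 95$ ($s = 5 - \left(-249 + 159\right) = 5 - -90 = 5 + 90 = 95$)
$\sqrt{P{\left(-18,22 \right)} + s} = \sqrt{\left(\frac{4}{3} + \frac{1}{3} \cdot 22\right) + 95} = \sqrt{\left(\frac{4}{3} + \frac{22}{3}\right) + 95} = \sqrt{\frac{26}{3} + 95} = \sqrt{\frac{311}{3}} = \frac{\sqrt{933}}{3}$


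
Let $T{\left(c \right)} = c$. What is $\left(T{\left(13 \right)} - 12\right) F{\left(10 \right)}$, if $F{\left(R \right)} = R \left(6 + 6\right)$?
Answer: $120$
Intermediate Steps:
$F{\left(R \right)} = 12 R$ ($F{\left(R \right)} = R 12 = 12 R$)
$\left(T{\left(13 \right)} - 12\right) F{\left(10 \right)} = \left(13 - 12\right) 12 \cdot 10 = 1 \cdot 120 = 120$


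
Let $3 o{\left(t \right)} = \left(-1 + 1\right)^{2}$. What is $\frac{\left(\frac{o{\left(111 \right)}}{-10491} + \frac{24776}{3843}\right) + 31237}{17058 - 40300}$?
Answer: $- \frac{120068567}{89319006} \approx -1.3443$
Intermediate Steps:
$o{\left(t \right)} = 0$ ($o{\left(t \right)} = \frac{\left(-1 + 1\right)^{2}}{3} = \frac{0^{2}}{3} = \frac{1}{3} \cdot 0 = 0$)
$\frac{\left(\frac{o{\left(111 \right)}}{-10491} + \frac{24776}{3843}\right) + 31237}{17058 - 40300} = \frac{\left(\frac{0}{-10491} + \frac{24776}{3843}\right) + 31237}{17058 - 40300} = \frac{\left(0 \left(- \frac{1}{10491}\right) + 24776 \cdot \frac{1}{3843}\right) + 31237}{-23242} = \left(\left(0 + \frac{24776}{3843}\right) + 31237\right) \left(- \frac{1}{23242}\right) = \left(\frac{24776}{3843} + 31237\right) \left(- \frac{1}{23242}\right) = \frac{120068567}{3843} \left(- \frac{1}{23242}\right) = - \frac{120068567}{89319006}$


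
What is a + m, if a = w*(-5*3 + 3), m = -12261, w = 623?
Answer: -19737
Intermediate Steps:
a = -7476 (a = 623*(-5*3 + 3) = 623*(-15 + 3) = 623*(-12) = -7476)
a + m = -7476 - 12261 = -19737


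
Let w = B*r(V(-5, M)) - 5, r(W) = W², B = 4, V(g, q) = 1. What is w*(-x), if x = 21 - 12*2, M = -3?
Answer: -3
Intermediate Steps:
x = -3 (x = 21 - 24 = -3)
w = -1 (w = 4*1² - 5 = 4*1 - 5 = 4 - 5 = -1)
w*(-x) = -(-1)*(-3) = -1*3 = -3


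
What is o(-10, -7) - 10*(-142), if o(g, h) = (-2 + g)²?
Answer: 1564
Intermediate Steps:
o(-10, -7) - 10*(-142) = (-2 - 10)² - 10*(-142) = (-12)² + 1420 = 144 + 1420 = 1564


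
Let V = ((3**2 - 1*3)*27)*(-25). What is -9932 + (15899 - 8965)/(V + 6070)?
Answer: -10027853/1010 ≈ -9928.6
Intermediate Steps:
V = -4050 (V = ((9 - 3)*27)*(-25) = (6*27)*(-25) = 162*(-25) = -4050)
-9932 + (15899 - 8965)/(V + 6070) = -9932 + (15899 - 8965)/(-4050 + 6070) = -9932 + 6934/2020 = -9932 + 6934*(1/2020) = -9932 + 3467/1010 = -10027853/1010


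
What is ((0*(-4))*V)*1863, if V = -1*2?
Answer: 0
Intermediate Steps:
V = -2
((0*(-4))*V)*1863 = ((0*(-4))*(-2))*1863 = (0*(-2))*1863 = 0*1863 = 0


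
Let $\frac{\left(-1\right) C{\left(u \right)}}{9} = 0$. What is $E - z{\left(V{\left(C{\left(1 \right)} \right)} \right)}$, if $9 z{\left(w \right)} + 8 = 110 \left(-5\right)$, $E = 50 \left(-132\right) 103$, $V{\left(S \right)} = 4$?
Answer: $-679738$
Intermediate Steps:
$C{\left(u \right)} = 0$ ($C{\left(u \right)} = \left(-9\right) 0 = 0$)
$E = -679800$ ($E = \left(-6600\right) 103 = -679800$)
$z{\left(w \right)} = -62$ ($z{\left(w \right)} = - \frac{8}{9} + \frac{110 \left(-5\right)}{9} = - \frac{8}{9} + \frac{1}{9} \left(-550\right) = - \frac{8}{9} - \frac{550}{9} = -62$)
$E - z{\left(V{\left(C{\left(1 \right)} \right)} \right)} = -679800 - -62 = -679800 + 62 = -679738$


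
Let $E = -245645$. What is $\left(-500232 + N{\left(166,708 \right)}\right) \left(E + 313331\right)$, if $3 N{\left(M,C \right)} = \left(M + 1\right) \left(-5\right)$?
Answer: $-33877542422$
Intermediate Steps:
$N{\left(M,C \right)} = - \frac{5}{3} - \frac{5 M}{3}$ ($N{\left(M,C \right)} = \frac{\left(M + 1\right) \left(-5\right)}{3} = \frac{\left(1 + M\right) \left(-5\right)}{3} = \frac{-5 - 5 M}{3} = - \frac{5}{3} - \frac{5 M}{3}$)
$\left(-500232 + N{\left(166,708 \right)}\right) \left(E + 313331\right) = \left(-500232 - \frac{835}{3}\right) \left(-245645 + 313331\right) = \left(-500232 - \frac{835}{3}\right) 67686 = \left(- \frac{1501531}{3}\right) 67686 = -33877542422$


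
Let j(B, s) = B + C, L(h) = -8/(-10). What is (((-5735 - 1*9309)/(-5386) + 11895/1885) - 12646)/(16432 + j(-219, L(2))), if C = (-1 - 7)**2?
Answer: -986903705/1271184869 ≈ -0.77637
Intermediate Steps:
C = 64 (C = (-8)**2 = 64)
L(h) = 4/5 (L(h) = -8*(-1/10) = 4/5)
j(B, s) = 64 + B (j(B, s) = B + 64 = 64 + B)
(((-5735 - 1*9309)/(-5386) + 11895/1885) - 12646)/(16432 + j(-219, L(2))) = (((-5735 - 1*9309)/(-5386) + 11895/1885) - 12646)/(16432 + (64 - 219)) = (((-5735 - 9309)*(-1/5386) + 11895*(1/1885)) - 12646)/(16432 - 155) = ((-15044*(-1/5386) + 183/29) - 12646)/16277 = ((7522/2693 + 183/29) - 12646)*(1/16277) = (710957/78097 - 12646)*(1/16277) = -986903705/78097*1/16277 = -986903705/1271184869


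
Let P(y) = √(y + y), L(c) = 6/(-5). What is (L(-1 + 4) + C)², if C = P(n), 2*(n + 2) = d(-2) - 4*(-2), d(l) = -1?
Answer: 111/25 - 12*√3/5 ≈ 0.28308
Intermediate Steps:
n = 3/2 (n = -2 + (-1 - 4*(-2))/2 = -2 + (-1 + 8)/2 = -2 + (½)*7 = -2 + 7/2 = 3/2 ≈ 1.5000)
L(c) = -6/5 (L(c) = 6*(-⅕) = -6/5)
P(y) = √2*√y (P(y) = √(2*y) = √2*√y)
C = √3 (C = √2*√(3/2) = √2*(√6/2) = √3 ≈ 1.7320)
(L(-1 + 4) + C)² = (-6/5 + √3)²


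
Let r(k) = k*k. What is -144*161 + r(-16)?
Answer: -22928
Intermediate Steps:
r(k) = k²
-144*161 + r(-16) = -144*161 + (-16)² = -23184 + 256 = -22928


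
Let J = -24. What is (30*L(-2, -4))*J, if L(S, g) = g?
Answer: 2880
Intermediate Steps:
(30*L(-2, -4))*J = (30*(-4))*(-24) = -120*(-24) = 2880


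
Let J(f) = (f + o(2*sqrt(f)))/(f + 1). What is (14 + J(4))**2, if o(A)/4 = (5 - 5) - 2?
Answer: 4356/25 ≈ 174.24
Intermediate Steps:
o(A) = -8 (o(A) = 4*((5 - 5) - 2) = 4*(0 - 2) = 4*(-2) = -8)
J(f) = (-8 + f)/(1 + f) (J(f) = (f - 8)/(f + 1) = (-8 + f)/(1 + f))
(14 + J(4))**2 = (14 + (-8 + 4)/(1 + 4))**2 = (14 - 4/5)**2 = (66/5)**2 = 4356/25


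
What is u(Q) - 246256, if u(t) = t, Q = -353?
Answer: -246609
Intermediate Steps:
u(Q) - 246256 = -353 - 246256 = -246609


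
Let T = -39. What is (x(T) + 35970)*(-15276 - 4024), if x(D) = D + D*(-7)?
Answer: -698737200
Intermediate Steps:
x(D) = -6*D (x(D) = D - 7*D = -6*D)
(x(T) + 35970)*(-15276 - 4024) = (-6*(-39) + 35970)*(-15276 - 4024) = (234 + 35970)*(-19300) = 36204*(-19300) = -698737200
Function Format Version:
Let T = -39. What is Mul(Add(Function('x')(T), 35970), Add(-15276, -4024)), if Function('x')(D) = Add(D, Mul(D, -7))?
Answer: -698737200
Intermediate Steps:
Function('x')(D) = Mul(-6, D) (Function('x')(D) = Add(D, Mul(-7, D)) = Mul(-6, D))
Mul(Add(Function('x')(T), 35970), Add(-15276, -4024)) = Mul(Add(Mul(-6, -39), 35970), Add(-15276, -4024)) = Mul(Add(234, 35970), -19300) = Mul(36204, -19300) = -698737200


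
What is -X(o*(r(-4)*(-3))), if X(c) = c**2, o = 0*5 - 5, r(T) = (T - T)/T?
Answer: 0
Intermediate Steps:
r(T) = 0 (r(T) = 0/T = 0)
o = -5 (o = 0 - 5 = -5)
-X(o*(r(-4)*(-3))) = -(-0*(-3))**2 = -(-5*0)**2 = -1*0**2 = -1*0 = 0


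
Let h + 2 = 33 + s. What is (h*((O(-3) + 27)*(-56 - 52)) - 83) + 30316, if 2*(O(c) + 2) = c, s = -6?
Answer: -33217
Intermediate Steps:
O(c) = -2 + c/2
h = 25 (h = -2 + (33 - 6) = -2 + 27 = 25)
(h*((O(-3) + 27)*(-56 - 52)) - 83) + 30316 = (25*(((-2 + (½)*(-3)) + 27)*(-56 - 52)) - 83) + 30316 = (25*(((-2 - 3/2) + 27)*(-108)) - 83) + 30316 = (25*((-7/2 + 27)*(-108)) - 83) + 30316 = (25*((47/2)*(-108)) - 83) + 30316 = (25*(-2538) - 83) + 30316 = (-63450 - 83) + 30316 = -63533 + 30316 = -33217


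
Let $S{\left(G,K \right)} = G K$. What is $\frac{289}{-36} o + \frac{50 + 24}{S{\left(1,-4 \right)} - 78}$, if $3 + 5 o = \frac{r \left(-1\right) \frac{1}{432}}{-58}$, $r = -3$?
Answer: $\frac{241276073}{61637760} \approx 3.9144$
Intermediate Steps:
$o = - \frac{25057}{41760}$ ($o = - \frac{3}{5} + \frac{\frac{\left(-3\right) \left(-1\right)}{432} \frac{1}{-58}}{5} = - \frac{3}{5} + \frac{3 \cdot \frac{1}{432} \left(- \frac{1}{58}\right)}{5} = - \frac{3}{5} + \frac{\frac{1}{144} \left(- \frac{1}{58}\right)}{5} = - \frac{3}{5} + \frac{1}{5} \left(- \frac{1}{8352}\right) = - \frac{3}{5} - \frac{1}{41760} = - \frac{25057}{41760} \approx -0.60002$)
$\frac{289}{-36} o + \frac{50 + 24}{S{\left(1,-4 \right)} - 78} = \frac{289}{-36} \left(- \frac{25057}{41760}\right) + \frac{50 + 24}{1 \left(-4\right) - 78} = 289 \left(- \frac{1}{36}\right) \left(- \frac{25057}{41760}\right) + \frac{74}{-4 - 78} = \left(- \frac{289}{36}\right) \left(- \frac{25057}{41760}\right) + \frac{74}{-82} = \frac{7241473}{1503360} + 74 \left(- \frac{1}{82}\right) = \frac{7241473}{1503360} - \frac{37}{41} = \frac{241276073}{61637760}$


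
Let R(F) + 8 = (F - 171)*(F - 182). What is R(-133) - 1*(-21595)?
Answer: 117347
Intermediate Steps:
R(F) = -8 + (-182 + F)*(-171 + F) (R(F) = -8 + (F - 171)*(F - 182) = -8 + (-171 + F)*(-182 + F) = -8 + (-182 + F)*(-171 + F))
R(-133) - 1*(-21595) = (31114 + (-133)² - 353*(-133)) - 1*(-21595) = (31114 + 17689 + 46949) + 21595 = 95752 + 21595 = 117347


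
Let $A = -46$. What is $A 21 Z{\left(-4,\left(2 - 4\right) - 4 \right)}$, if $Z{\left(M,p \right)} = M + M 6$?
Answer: $27048$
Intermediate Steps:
$Z{\left(M,p \right)} = 7 M$ ($Z{\left(M,p \right)} = M + 6 M = 7 M$)
$A 21 Z{\left(-4,\left(2 - 4\right) - 4 \right)} = \left(-46\right) 21 \cdot 7 \left(-4\right) = \left(-966\right) \left(-28\right) = 27048$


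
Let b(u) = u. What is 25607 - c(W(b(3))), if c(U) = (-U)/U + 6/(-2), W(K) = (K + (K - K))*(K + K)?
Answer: 25611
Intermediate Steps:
W(K) = 2*K² (W(K) = (K + 0)*(2*K) = K*(2*K) = 2*K²)
c(U) = -4 (c(U) = -1 + 6*(-½) = -1 - 3 = -4)
25607 - c(W(b(3))) = 25607 - 1*(-4) = 25607 + 4 = 25611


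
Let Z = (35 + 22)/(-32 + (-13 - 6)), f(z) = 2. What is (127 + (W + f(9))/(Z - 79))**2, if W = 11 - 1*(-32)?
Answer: 3295104409/206116 ≈ 15987.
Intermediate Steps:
W = 43 (W = 11 + 32 = 43)
Z = -19/17 (Z = 57/(-32 - 19) = 57/(-51) = 57*(-1/51) = -19/17 ≈ -1.1176)
(127 + (W + f(9))/(Z - 79))**2 = (127 + (43 + 2)/(-19/17 - 79))**2 = (127 + 45/(-1362/17))**2 = (127 + 45*(-17/1362))**2 = (127 - 255/454)**2 = (57403/454)**2 = 3295104409/206116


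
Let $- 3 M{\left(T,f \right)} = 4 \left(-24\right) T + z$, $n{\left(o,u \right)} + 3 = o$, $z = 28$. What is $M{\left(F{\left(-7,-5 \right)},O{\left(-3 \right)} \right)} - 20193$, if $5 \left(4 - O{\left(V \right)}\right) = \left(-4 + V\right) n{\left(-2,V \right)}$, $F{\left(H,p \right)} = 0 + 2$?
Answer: $- \frac{60415}{3} \approx -20138.0$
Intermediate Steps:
$F{\left(H,p \right)} = 2$
$n{\left(o,u \right)} = -3 + o$
$O{\left(V \right)} = V$ ($O{\left(V \right)} = 4 - \frac{\left(-4 + V\right) \left(-3 - 2\right)}{5} = 4 - \frac{\left(-4 + V\right) \left(-5\right)}{5} = 4 - \frac{20 - 5 V}{5} = 4 + \left(-4 + V\right) = V$)
$M{\left(T,f \right)} = - \frac{28}{3} + 32 T$ ($M{\left(T,f \right)} = - \frac{4 \left(-24\right) T + 28}{3} = - \frac{- 96 T + 28}{3} = - \frac{28 - 96 T}{3} = - \frac{28}{3} + 32 T$)
$M{\left(F{\left(-7,-5 \right)},O{\left(-3 \right)} \right)} - 20193 = \left(- \frac{28}{3} + 32 \cdot 2\right) - 20193 = \left(- \frac{28}{3} + 64\right) - 20193 = \frac{164}{3} - 20193 = - \frac{60415}{3}$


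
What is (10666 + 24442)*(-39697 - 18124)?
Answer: -2029979668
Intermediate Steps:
(10666 + 24442)*(-39697 - 18124) = 35108*(-57821) = -2029979668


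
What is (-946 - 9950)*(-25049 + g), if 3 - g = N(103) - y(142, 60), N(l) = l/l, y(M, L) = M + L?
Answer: 270711120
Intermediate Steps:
y(M, L) = L + M
N(l) = 1
g = 204 (g = 3 - (1 - (60 + 142)) = 3 - (1 - 1*202) = 3 - (1 - 202) = 3 - 1*(-201) = 3 + 201 = 204)
(-946 - 9950)*(-25049 + g) = (-946 - 9950)*(-25049 + 204) = -10896*(-24845) = 270711120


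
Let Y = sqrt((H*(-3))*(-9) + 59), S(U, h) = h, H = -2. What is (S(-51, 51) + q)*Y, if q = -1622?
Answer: -1571*sqrt(5) ≈ -3512.9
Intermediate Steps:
Y = sqrt(5) (Y = sqrt(-2*(-3)*(-9) + 59) = sqrt(6*(-9) + 59) = sqrt(-54 + 59) = sqrt(5) ≈ 2.2361)
(S(-51, 51) + q)*Y = (51 - 1622)*sqrt(5) = -1571*sqrt(5)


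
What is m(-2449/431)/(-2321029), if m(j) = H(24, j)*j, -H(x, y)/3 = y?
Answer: 17992803/431156668069 ≈ 4.1731e-5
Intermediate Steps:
H(x, y) = -3*y
m(j) = -3*j**2 (m(j) = (-3*j)*j = -3*j**2)
m(-2449/431)/(-2321029) = -3*(-2449/431)**2/(-2321029) = -3*(-2449*1/431)**2*(-1/2321029) = -3*(-2449/431)**2*(-1/2321029) = -3*5997601/185761*(-1/2321029) = -17992803/185761*(-1/2321029) = 17992803/431156668069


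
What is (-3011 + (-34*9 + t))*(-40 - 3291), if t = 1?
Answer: 11045596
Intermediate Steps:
(-3011 + (-34*9 + t))*(-40 - 3291) = (-3011 + (-34*9 + 1))*(-40 - 3291) = (-3011 + (-306 + 1))*(-3331) = (-3011 - 305)*(-3331) = -3316*(-3331) = 11045596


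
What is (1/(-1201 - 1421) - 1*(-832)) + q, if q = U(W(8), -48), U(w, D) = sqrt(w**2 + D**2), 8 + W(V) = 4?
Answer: 2181503/2622 + 4*sqrt(145) ≈ 880.17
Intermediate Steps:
W(V) = -4 (W(V) = -8 + 4 = -4)
U(w, D) = sqrt(D**2 + w**2)
q = 4*sqrt(145) (q = sqrt((-48)**2 + (-4)**2) = sqrt(2304 + 16) = sqrt(2320) = 4*sqrt(145) ≈ 48.166)
(1/(-1201 - 1421) - 1*(-832)) + q = (1/(-1201 - 1421) - 1*(-832)) + 4*sqrt(145) = (1/(-2622) + 832) + 4*sqrt(145) = (-1/2622 + 832) + 4*sqrt(145) = 2181503/2622 + 4*sqrt(145)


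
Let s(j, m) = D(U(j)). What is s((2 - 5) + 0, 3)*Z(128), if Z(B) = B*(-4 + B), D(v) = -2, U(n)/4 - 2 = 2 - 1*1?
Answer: -31744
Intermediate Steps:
U(n) = 12 (U(n) = 8 + 4*(2 - 1*1) = 8 + 4*(2 - 1) = 8 + 4*1 = 8 + 4 = 12)
s(j, m) = -2
s((2 - 5) + 0, 3)*Z(128) = -256*(-4 + 128) = -256*124 = -2*15872 = -31744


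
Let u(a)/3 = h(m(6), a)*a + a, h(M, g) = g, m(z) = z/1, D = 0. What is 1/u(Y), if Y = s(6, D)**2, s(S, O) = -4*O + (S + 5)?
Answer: 1/44286 ≈ 2.2580e-5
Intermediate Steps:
m(z) = z (m(z) = z*1 = z)
s(S, O) = 5 + S - 4*O (s(S, O) = -4*O + (5 + S) = 5 + S - 4*O)
Y = 121 (Y = (5 + 6 - 4*0)**2 = (5 + 6 + 0)**2 = 11**2 = 121)
u(a) = 3*a + 3*a**2 (u(a) = 3*(a*a + a) = 3*(a**2 + a) = 3*(a + a**2) = 3*a + 3*a**2)
1/u(Y) = 1/(3*121*(1 + 121)) = 1/(3*121*122) = 1/44286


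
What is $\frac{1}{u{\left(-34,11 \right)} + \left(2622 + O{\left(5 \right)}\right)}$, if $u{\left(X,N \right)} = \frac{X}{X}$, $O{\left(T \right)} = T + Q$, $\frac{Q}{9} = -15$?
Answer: $\frac{1}{2493} \approx 0.00040112$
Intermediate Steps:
$Q = -135$ ($Q = 9 \left(-15\right) = -135$)
$O{\left(T \right)} = -135 + T$ ($O{\left(T \right)} = T - 135 = -135 + T$)
$u{\left(X,N \right)} = 1$
$\frac{1}{u{\left(-34,11 \right)} + \left(2622 + O{\left(5 \right)}\right)} = \frac{1}{1 + \left(2622 + \left(-135 + 5\right)\right)} = \frac{1}{1 + \left(2622 - 130\right)} = \frac{1}{1 + 2492} = \frac{1}{2493}$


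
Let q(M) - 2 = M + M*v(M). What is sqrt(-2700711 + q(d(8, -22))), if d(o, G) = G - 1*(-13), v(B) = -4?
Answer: I*sqrt(2700682) ≈ 1643.4*I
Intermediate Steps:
d(o, G) = 13 + G (d(o, G) = G + 13 = 13 + G)
q(M) = 2 - 3*M (q(M) = 2 + (M + M*(-4)) = 2 + (M - 4*M) = 2 - 3*M)
sqrt(-2700711 + q(d(8, -22))) = sqrt(-2700711 + (2 - 3*(13 - 22))) = sqrt(-2700711 + (2 - 3*(-9))) = sqrt(-2700711 + (2 + 27)) = sqrt(-2700711 + 29) = sqrt(-2700682) = I*sqrt(2700682)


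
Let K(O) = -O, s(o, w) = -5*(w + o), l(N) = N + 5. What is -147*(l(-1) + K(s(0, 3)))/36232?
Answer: -399/5176 ≈ -0.077087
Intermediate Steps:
l(N) = 5 + N
s(o, w) = -5*o - 5*w (s(o, w) = -5*(o + w) = -5*o - 5*w)
-147*(l(-1) + K(s(0, 3)))/36232 = -147*((5 - 1) - (-5*0 - 5*3))/36232 = -147*(4 - (0 - 15))*(1/36232) = -147*(4 - 1*(-15))*(1/36232) = -147*(4 + 15)*(1/36232) = -147*19*(1/36232) = -2793*1/36232 = -399/5176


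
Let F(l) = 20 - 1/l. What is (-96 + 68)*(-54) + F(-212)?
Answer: 324785/212 ≈ 1532.0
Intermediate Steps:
(-96 + 68)*(-54) + F(-212) = (-96 + 68)*(-54) + (20 - 1/(-212)) = -28*(-54) + (20 - 1*(-1/212)) = 1512 + (20 + 1/212) = 1512 + 4241/212 = 324785/212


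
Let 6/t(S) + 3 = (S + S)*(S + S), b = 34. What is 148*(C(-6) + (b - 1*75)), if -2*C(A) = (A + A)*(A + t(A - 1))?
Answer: -2194100/193 ≈ -11368.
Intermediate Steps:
t(S) = 6/(-3 + 4*S²) (t(S) = 6/(-3 + (S + S)*(S + S)) = 6/(-3 + (2*S)*(2*S)) = 6/(-3 + 4*S²))
C(A) = -A*(A + 6/(-3 + 4*(-1 + A)²)) (C(A) = -(A + A)*(A + 6/(-3 + 4*(A - 1)²))/2 = -2*A*(A + 6/(-3 + 4*(-1 + A)²))/2 = -A*(A + 6/(-3 + 4*(-1 + A)²)))
148*(C(-6) + (b - 1*75)) = 148*(-1*(-6)*(6 - 6*(-3 + 4*(-1 - 6)²))/(-3 + 4*(-1 - 6)²) + (34 - 1*75)) = 148*(-1*(-6)*(6 - 6*(-3 + 4*(-7)²))/(-3 + 4*(-7)²) + (34 - 75)) = 148*(-1*(-6)*(6 - 6*(-3 + 4*49))/(-3 + 4*49) - 41) = 148*(-1*(-6)*(6 - 6*(-3 + 196))/(-3 + 196) - 41) = 148*(-1*(-6)*(6 - 6*193)/193 - 41) = 148*(-1*(-6)*1/193*(6 - 1158) - 41) = 148*(-1*(-6)*1/193*(-1152) - 41) = 148*(-6912/193 - 41) = 148*(-14825/193) = -2194100/193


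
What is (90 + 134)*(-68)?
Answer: -15232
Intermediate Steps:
(90 + 134)*(-68) = 224*(-68) = -15232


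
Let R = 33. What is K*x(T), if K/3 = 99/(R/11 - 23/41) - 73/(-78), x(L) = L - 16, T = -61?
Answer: -12470227/1300 ≈ -9592.5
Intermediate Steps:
x(L) = -16 + L
K = 161951/1300 (K = 3*(99/(33/11 - 23/41) - 73/(-78)) = 3*(99/(33*(1/11) - 23*1/41) - 73*(-1/78)) = 3*(99/(3 - 23/41) + 73/78) = 3*(99/(100/41) + 73/78) = 3*(99*(41/100) + 73/78) = 3*(4059/100 + 73/78) = 3*(161951/3900) = 161951/1300 ≈ 124.58)
K*x(T) = 161951*(-16 - 61)/1300 = (161951/1300)*(-77) = -12470227/1300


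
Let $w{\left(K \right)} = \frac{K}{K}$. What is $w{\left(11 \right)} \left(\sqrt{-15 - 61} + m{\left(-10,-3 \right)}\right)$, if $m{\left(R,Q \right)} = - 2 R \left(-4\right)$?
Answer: $-80 + 2 i \sqrt{19} \approx -80.0 + 8.7178 i$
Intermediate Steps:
$m{\left(R,Q \right)} = 8 R$
$w{\left(K \right)} = 1$
$w{\left(11 \right)} \left(\sqrt{-15 - 61} + m{\left(-10,-3 \right)}\right) = 1 \left(\sqrt{-15 - 61} + 8 \left(-10\right)\right) = 1 \left(\sqrt{-76} - 80\right) = 1 \left(2 i \sqrt{19} - 80\right) = 1 \left(-80 + 2 i \sqrt{19}\right) = -80 + 2 i \sqrt{19}$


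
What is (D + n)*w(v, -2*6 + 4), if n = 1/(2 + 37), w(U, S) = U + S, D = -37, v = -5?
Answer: 1442/3 ≈ 480.67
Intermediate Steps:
w(U, S) = S + U
n = 1/39 ≈ 0.025641
(D + n)*w(v, -2*6 + 4) = (-37 + 1/39)*((-2*6 + 4) - 5) = -1442*((-12 + 4) - 5)/39 = -1442*(-8 - 5)/39 = -1442/39*(-13) = 1442/3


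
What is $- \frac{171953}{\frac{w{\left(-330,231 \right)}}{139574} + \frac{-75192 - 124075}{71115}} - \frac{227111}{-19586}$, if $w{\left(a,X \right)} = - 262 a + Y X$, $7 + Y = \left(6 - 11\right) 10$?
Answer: $\frac{33433968158629128073}{442648703386918} \approx 75532.0$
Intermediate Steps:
$Y = -57$ ($Y = -7 + \left(6 - 11\right) 10 = -7 - 50 = -57$)
$w{\left(a,X \right)} = - 262 a - 57 X$
$- \frac{171953}{\frac{w{\left(-330,231 \right)}}{139574} + \frac{-75192 - 124075}{71115}} - \frac{227111}{-19586} = - \frac{171953}{\frac{\left(-262\right) \left(-330\right) - 13167}{139574} + \frac{-75192 - 124075}{71115}} - \frac{227111}{-19586} = - \frac{171953}{\left(86460 - 13167\right) \frac{1}{139574} - \frac{199267}{71115}} - - \frac{227111}{19586} = - \frac{171953}{73293 \cdot \frac{1}{139574} - \frac{199267}{71115}} + \frac{227111}{19586} = - \frac{171953}{\frac{73293}{139574} - \frac{199267}{71115}} + \frac{227111}{19586} = - \frac{171953}{- \frac{22600260563}{9925805010}} + \frac{227111}{19586} = \left(-171953\right) \left(- \frac{9925805010}{22600260563}\right) + \frac{227111}{19586} = \frac{1706771948884530}{22600260563} + \frac{227111}{19586} = \frac{33433968158629128073}{442648703386918}$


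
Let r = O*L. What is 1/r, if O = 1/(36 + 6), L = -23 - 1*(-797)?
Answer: 7/129 ≈ 0.054264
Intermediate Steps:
L = 774 (L = -23 + 797 = 774)
O = 1/42 ≈ 0.023810
r = 129/7 (r = (1/42)*774 = 129/7 ≈ 18.429)
1/r = 1/(129/7) = 7/129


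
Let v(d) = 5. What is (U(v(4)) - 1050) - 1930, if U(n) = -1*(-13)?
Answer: -2967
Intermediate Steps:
U(n) = 13
(U(v(4)) - 1050) - 1930 = (13 - 1050) - 1930 = -1037 - 1930 = -2967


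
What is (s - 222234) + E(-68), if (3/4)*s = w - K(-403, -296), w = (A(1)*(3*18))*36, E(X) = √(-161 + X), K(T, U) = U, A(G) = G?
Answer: -657742/3 + I*√229 ≈ -2.1925e+5 + 15.133*I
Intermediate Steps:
w = 1944 (w = (1*(3*18))*36 = (1*54)*36 = 54*36 = 1944)
s = 8960/3 (s = 4*(1944 - 1*(-296))/3 = 4*(1944 + 296)/3 = (4/3)*2240 = 8960/3 ≈ 2986.7)
(s - 222234) + E(-68) = (8960/3 - 222234) + √(-161 - 68) = -657742/3 + √(-229) = -657742/3 + I*√229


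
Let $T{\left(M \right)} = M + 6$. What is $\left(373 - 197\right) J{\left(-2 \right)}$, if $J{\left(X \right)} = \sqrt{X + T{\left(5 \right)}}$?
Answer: $528$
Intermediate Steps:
$T{\left(M \right)} = 6 + M$
$J{\left(X \right)} = \sqrt{11 + X}$ ($J{\left(X \right)} = \sqrt{X + \left(6 + 5\right)} = \sqrt{X + 11} = \sqrt{11 + X}$)
$\left(373 - 197\right) J{\left(-2 \right)} = \left(373 - 197\right) \sqrt{11 - 2} = 176 \sqrt{9} = 176 \cdot 3 = 528$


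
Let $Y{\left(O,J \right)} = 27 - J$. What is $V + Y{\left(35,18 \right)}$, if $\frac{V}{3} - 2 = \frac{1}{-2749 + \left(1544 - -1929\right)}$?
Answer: $\frac{10863}{724} \approx 15.004$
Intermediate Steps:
$V = \frac{4347}{724}$ ($V = 6 + \frac{3}{-2749 + \left(1544 - -1929\right)} = 6 + \frac{3}{-2749 + \left(1544 + 1929\right)} = 6 + \frac{3}{-2749 + 3473} = 6 + \frac{3}{724} = \frac{4347}{724} \approx 6.0041$)
$V + Y{\left(35,18 \right)} = \frac{4347}{724} + \left(27 - 18\right) = \frac{4347}{724} + 9 = \frac{10863}{724}$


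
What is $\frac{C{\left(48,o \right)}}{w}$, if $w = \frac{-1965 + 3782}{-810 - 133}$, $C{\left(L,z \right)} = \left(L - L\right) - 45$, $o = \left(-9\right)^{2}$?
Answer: $\frac{1845}{79} \approx 23.354$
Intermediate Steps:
$o = 81$
$C{\left(L,z \right)} = -45$ ($C{\left(L,z \right)} = 0 - 45 = -45$)
$w = - \frac{79}{41}$ ($w = \frac{1817}{-943} = 1817 \left(- \frac{1}{943}\right) = - \frac{79}{41} \approx -1.9268$)
$\frac{C{\left(48,o \right)}}{w} = - \frac{45}{- \frac{79}{41}} = \left(-45\right) \left(- \frac{41}{79}\right) = \frac{1845}{79}$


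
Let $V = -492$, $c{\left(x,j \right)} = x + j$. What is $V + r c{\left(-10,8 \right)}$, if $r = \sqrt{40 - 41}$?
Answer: $-492 - 2 i \approx -492.0 - 2.0 i$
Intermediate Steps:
$r = i$ ($r = \sqrt{-1} = i \approx 1.0 i$)
$c{\left(x,j \right)} = j + x$
$V + r c{\left(-10,8 \right)} = -492 + i \left(8 - 10\right) = -492 + i \left(-2\right) = -492 - 2 i$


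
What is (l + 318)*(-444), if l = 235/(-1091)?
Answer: -153936132/1091 ≈ -1.4110e+5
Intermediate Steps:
l = -235/1091 (l = 235*(-1/1091) = -235/1091 ≈ -0.21540)
(l + 318)*(-444) = (-235/1091 + 318)*(-444) = (346703/1091)*(-444) = -153936132/1091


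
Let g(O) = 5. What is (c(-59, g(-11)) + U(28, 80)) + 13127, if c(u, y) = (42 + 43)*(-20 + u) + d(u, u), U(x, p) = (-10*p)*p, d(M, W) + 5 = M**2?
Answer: -54112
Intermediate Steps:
d(M, W) = -5 + M**2
U(x, p) = -10*p**2 (U(x, p) = (-10*p)*p = -10*p**2)
c(u, y) = -1705 + u**2 + 85*u (c(u, y) = (42 + 43)*(-20 + u) + (-5 + u**2) = 85*(-20 + u) + (-5 + u**2) = (-1700 + 85*u) + (-5 + u**2) = -1705 + u**2 + 85*u)
(c(-59, g(-11)) + U(28, 80)) + 13127 = ((-1705 + (-59)**2 + 85*(-59)) - 10*80**2) + 13127 = ((-1705 + 3481 - 5015) - 10*6400) + 13127 = (-3239 - 64000) + 13127 = -67239 + 13127 = -54112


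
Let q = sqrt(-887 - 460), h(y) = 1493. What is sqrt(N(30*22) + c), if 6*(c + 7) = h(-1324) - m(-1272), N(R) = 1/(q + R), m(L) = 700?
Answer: sqrt(751/6 + 1/(660 + I*sqrt(1347))) ≈ 11.188 - 0.e-6*I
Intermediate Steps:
q = I*sqrt(1347) (q = sqrt(-1347) = I*sqrt(1347) ≈ 36.701*I)
N(R) = 1/(R + I*sqrt(1347)) (N(R) = 1/(I*sqrt(1347) + R) = 1/(R + I*sqrt(1347)))
c = 751/6 (c = -7 + (1493 - 1*700)/6 = -7 + (1493 - 700)/6 = -7 + (1/6)*793 = -7 + 793/6 = 751/6 ≈ 125.17)
sqrt(N(30*22) + c) = sqrt(1/(30*22 + I*sqrt(1347)) + 751/6) = sqrt(1/(660 + I*sqrt(1347)) + 751/6) = sqrt(751/6 + 1/(660 + I*sqrt(1347)))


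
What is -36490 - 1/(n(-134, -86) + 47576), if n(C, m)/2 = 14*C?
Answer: -1599137761/43824 ≈ -36490.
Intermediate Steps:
n(C, m) = 28*C (n(C, m) = 2*(14*C) = 28*C)
-36490 - 1/(n(-134, -86) + 47576) = -36490 - 1/(28*(-134) + 47576) = -36490 - 1/(-3752 + 47576) = -36490 - 1/43824 = -1599137761/43824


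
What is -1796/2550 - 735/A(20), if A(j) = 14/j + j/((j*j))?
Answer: -1250398/1275 ≈ -980.70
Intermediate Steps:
A(j) = 15/j (A(j) = 14/j + j/(j²) = 14/j + j/j² = 14/j + 1/j = 15/j)
-1796/2550 - 735/A(20) = -1796/2550 - 735/(15/20) = -1796*1/2550 - 735/(15*(1/20)) = -898/1275 - 735/¾ = -898/1275 - 735*4/3 = -898/1275 - 980 = -1250398/1275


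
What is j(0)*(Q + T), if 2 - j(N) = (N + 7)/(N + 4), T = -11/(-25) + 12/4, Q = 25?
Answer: 711/100 ≈ 7.1100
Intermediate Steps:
T = 86/25 (T = -11*(-1/25) + 12*(1/4) = 11/25 + 3 = 86/25 ≈ 3.4400)
j(N) = 2 - (7 + N)/(4 + N) (j(N) = 2 - (N + 7)/(N + 4) = 2 - (7 + N)/(4 + N))
j(0)*(Q + T) = ((1 + 0)/(4 + 0))*(25 + 86/25) = (1/4)*(711/25) = 711/100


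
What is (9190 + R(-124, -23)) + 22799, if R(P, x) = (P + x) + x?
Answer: 31819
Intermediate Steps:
R(P, x) = P + 2*x
(9190 + R(-124, -23)) + 22799 = (9190 + (-124 + 2*(-23))) + 22799 = (9190 + (-124 - 46)) + 22799 = (9190 - 170) + 22799 = 9020 + 22799 = 31819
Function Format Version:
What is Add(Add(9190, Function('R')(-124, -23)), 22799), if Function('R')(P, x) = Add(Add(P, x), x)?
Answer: 31819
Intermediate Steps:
Function('R')(P, x) = Add(P, Mul(2, x))
Add(Add(9190, Function('R')(-124, -23)), 22799) = Add(Add(9190, Add(-124, Mul(2, -23))), 22799) = Add(Add(9190, Add(-124, -46)), 22799) = Add(Add(9190, -170), 22799) = Add(9020, 22799) = 31819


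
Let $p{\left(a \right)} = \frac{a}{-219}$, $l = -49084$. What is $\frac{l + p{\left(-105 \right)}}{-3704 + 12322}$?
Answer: $- \frac{3583097}{629114} \approx -5.6955$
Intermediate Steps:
$p{\left(a \right)} = - \frac{a}{219}$ ($p{\left(a \right)} = a \left(- \frac{1}{219}\right) = - \frac{a}{219}$)
$\frac{l + p{\left(-105 \right)}}{-3704 + 12322} = \frac{-49084 - - \frac{35}{73}}{-3704 + 12322} = \frac{-49084 + \frac{35}{73}}{8618} = \left(- \frac{3583097}{73}\right) \frac{1}{8618} = - \frac{3583097}{629114}$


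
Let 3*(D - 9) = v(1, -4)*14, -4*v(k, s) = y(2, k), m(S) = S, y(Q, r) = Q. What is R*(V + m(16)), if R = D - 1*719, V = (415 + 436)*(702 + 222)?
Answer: -1680408580/3 ≈ -5.6014e+8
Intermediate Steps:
v(k, s) = -½ (v(k, s) = -¼*2 = -½)
D = 20/3 (D = 9 + (-½*14)/3 = 9 + (⅓)*(-7) = 9 - 7/3 = 20/3 ≈ 6.6667)
V = 786324 (V = 851*924 = 786324)
R = -2137/3 (R = 20/3 - 1*719 = 20/3 - 719 = -2137/3 ≈ -712.33)
R*(V + m(16)) = -2137*(786324 + 16)/3 = -2137/3*786340 = -1680408580/3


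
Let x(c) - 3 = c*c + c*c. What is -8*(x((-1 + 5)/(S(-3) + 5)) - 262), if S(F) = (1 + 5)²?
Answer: 3482776/1681 ≈ 2071.8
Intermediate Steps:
S(F) = 36 (S(F) = 6² = 36)
x(c) = 3 + 2*c² (x(c) = 3 + (c*c + c*c) = 3 + (c² + c²) = 3 + 2*c²)
-8*(x((-1 + 5)/(S(-3) + 5)) - 262) = -8*((3 + 2*((-1 + 5)/(36 + 5))²) - 262) = -8*((3 + 2*(4/41)²) - 262) = -8*((3 + 2*(16/1681)) - 262) = -8*((3 + 32/1681) - 262) = -8*(5075/1681 - 262) = -8*(-435347/1681) = 3482776/1681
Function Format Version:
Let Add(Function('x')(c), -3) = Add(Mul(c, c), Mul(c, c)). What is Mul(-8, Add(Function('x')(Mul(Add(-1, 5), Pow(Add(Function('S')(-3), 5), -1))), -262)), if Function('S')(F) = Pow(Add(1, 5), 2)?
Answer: Rational(3482776, 1681) ≈ 2071.8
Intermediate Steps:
Function('S')(F) = 36 (Function('S')(F) = Pow(6, 2) = 36)
Function('x')(c) = Add(3, Mul(2, Pow(c, 2))) (Function('x')(c) = Add(3, Add(Mul(c, c), Mul(c, c))) = Add(3, Add(Pow(c, 2), Pow(c, 2))) = Add(3, Mul(2, Pow(c, 2))))
Mul(-8, Add(Function('x')(Mul(Add(-1, 5), Pow(Add(Function('S')(-3), 5), -1))), -262)) = Mul(-8, Add(Add(3, Mul(2, Pow(Mul(Add(-1, 5), Pow(Add(36, 5), -1)), 2))), -262)) = Mul(-8, Add(Add(3, Mul(2, Pow(Mul(4, Pow(41, -1)), 2))), -262)) = Mul(-8, Add(Add(3, Mul(2, Pow(Mul(4, Rational(1, 41)), 2))), -262)) = Mul(-8, Add(Add(3, Mul(2, Pow(Rational(4, 41), 2))), -262)) = Mul(-8, Add(Add(3, Mul(2, Rational(16, 1681))), -262)) = Mul(-8, Add(Add(3, Rational(32, 1681)), -262)) = Mul(-8, Add(Rational(5075, 1681), -262)) = Mul(-8, Rational(-435347, 1681)) = Rational(3482776, 1681)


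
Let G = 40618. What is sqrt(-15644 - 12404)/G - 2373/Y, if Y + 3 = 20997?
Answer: -791/6998 + 2*I*sqrt(1753)/20309 ≈ -0.11303 + 0.0041232*I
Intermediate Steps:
Y = 20994 (Y = -3 + 20997 = 20994)
sqrt(-15644 - 12404)/G - 2373/Y = sqrt(-15644 - 12404)/40618 - 2373/20994 = sqrt(-28048)*(1/40618) - 2373*1/20994 = (4*I*sqrt(1753))*(1/40618) - 791/6998 = 2*I*sqrt(1753)/20309 - 791/6998 = -791/6998 + 2*I*sqrt(1753)/20309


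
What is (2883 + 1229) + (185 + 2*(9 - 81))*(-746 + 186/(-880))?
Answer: -11652373/440 ≈ -26483.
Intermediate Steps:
(2883 + 1229) + (185 + 2*(9 - 81))*(-746 + 186/(-880)) = 4112 + (185 + 2*(-72))*(-746 + 186*(-1/880)) = 4112 + (185 - 144)*(-746 - 93/440) = 4112 + 41*(-328333/440) = 4112 - 13461653/440 = -11652373/440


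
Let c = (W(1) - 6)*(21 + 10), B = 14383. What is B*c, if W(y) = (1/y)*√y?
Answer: -2229365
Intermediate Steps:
W(y) = y^(-½) (W(y) = √y/y = y^(-½))
c = -155 (c = (1^(-½) - 6)*(21 + 10) = (1 - 6)*31 = -5*31 = -155)
B*c = 14383*(-155) = -2229365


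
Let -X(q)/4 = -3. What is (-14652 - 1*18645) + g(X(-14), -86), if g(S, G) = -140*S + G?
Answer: -35063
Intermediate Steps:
X(q) = 12 (X(q) = -4*(-3) = 12)
g(S, G) = G - 140*S
(-14652 - 1*18645) + g(X(-14), -86) = (-14652 - 1*18645) + (-86 - 140*12) = (-14652 - 18645) + (-86 - 1680) = -33297 - 1766 = -35063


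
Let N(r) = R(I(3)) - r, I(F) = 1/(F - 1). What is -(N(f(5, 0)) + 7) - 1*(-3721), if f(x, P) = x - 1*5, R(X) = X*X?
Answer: 14855/4 ≈ 3713.8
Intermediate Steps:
I(F) = 1/(-1 + F)
R(X) = X²
f(x, P) = -5 + x (f(x, P) = x - 5 = -5 + x)
N(r) = ¼ - r (N(r) = (1/(-1 + 3))² - r = (1/2)² - r = (½)² - r = ¼ - r)
-(N(f(5, 0)) + 7) - 1*(-3721) = -((¼ - (-5 + 5)) + 7) - 1*(-3721) = -((¼ - 1*0) + 7) + 3721 = -((¼ + 0) + 7) + 3721 = -(¼ + 7) + 3721 = -1*29/4 + 3721 = -29/4 + 3721 = 14855/4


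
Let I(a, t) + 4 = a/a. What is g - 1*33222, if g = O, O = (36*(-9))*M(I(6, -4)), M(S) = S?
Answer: -32250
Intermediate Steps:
I(a, t) = -3 (I(a, t) = -4 + a/a = -4 + 1 = -3)
O = 972 (O = (36*(-9))*(-3) = -324*(-3) = 972)
g = 972
g - 1*33222 = 972 - 1*33222 = 972 - 33222 = -32250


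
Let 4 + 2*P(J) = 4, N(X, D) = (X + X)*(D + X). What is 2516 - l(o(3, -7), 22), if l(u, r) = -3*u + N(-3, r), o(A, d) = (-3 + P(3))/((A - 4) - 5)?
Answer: 5263/2 ≈ 2631.5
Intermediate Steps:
N(X, D) = 2*X*(D + X) (N(X, D) = (2*X)*(D + X) = 2*X*(D + X))
P(J) = 0 (P(J) = -2 + (½)*4 = -2 + 2 = 0)
o(A, d) = -3/(-9 + A) (o(A, d) = (-3 + 0)/((A - 4) - 5) = -3/((-4 + A) - 5) = -3/(-9 + A))
l(u, r) = 18 - 6*r - 3*u (l(u, r) = -3*u + 2*(-3)*(r - 3) = -3*u + 2*(-3)*(-3 + r) = -3*u + (18 - 6*r) = 18 - 6*r - 3*u)
2516 - l(o(3, -7), 22) = 2516 - (18 - 6*22 - (-9)/(-9 + 3)) = 2516 - (18 - 132 - (-9)/(-6)) = 2516 - (18 - 132 - (-9)*(-1)/6) = 2516 - (18 - 132 - 3*½) = 2516 - (18 - 132 - 3/2) = 2516 - 1*(-231/2) = 2516 + 231/2 = 5263/2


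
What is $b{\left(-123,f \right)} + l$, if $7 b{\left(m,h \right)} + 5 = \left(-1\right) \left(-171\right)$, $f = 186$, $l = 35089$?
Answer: $\frac{245789}{7} \approx 35113.0$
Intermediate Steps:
$b{\left(m,h \right)} = \frac{166}{7}$ ($b{\left(m,h \right)} = - \frac{5}{7} + \frac{\left(-1\right) \left(-171\right)}{7} = - \frac{5}{7} + \frac{1}{7} \cdot 171 = - \frac{5}{7} + \frac{171}{7} = \frac{166}{7}$)
$b{\left(-123,f \right)} + l = \frac{166}{7} + 35089 = \frac{245789}{7}$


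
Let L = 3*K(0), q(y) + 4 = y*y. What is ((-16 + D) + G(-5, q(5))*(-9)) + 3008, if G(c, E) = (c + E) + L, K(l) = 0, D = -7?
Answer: 2841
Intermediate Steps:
q(y) = -4 + y² (q(y) = -4 + y*y = -4 + y²)
L = 0 (L = 3*0 = 0)
G(c, E) = E + c (G(c, E) = (c + E) + 0 = (E + c) + 0 = E + c)
((-16 + D) + G(-5, q(5))*(-9)) + 3008 = ((-16 - 7) + ((-4 + 5²) - 5)*(-9)) + 3008 = (-23 + ((-4 + 25) - 5)*(-9)) + 3008 = (-23 + (21 - 5)*(-9)) + 3008 = (-23 + 16*(-9)) + 3008 = (-23 - 144) + 3008 = -167 + 3008 = 2841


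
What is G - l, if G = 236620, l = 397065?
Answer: -160445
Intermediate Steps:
G - l = 236620 - 1*397065 = 236620 - 397065 = -160445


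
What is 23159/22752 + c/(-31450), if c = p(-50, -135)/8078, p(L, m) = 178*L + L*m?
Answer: 58836646597/57802161312 ≈ 1.0179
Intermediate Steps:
c = -1075/4039 (c = -50*(178 - 135)/8078 = -50*43*(1/8078) = -2150*1/8078 = -1075/4039 ≈ -0.26615)
23159/22752 + c/(-31450) = 23159/22752 - 1075/4039/(-31450) = 23159*(1/22752) - 1075/4039*(-1/31450) = 23159/22752 + 43/5081062 = 58836646597/57802161312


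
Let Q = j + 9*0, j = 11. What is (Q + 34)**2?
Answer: 2025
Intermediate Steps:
Q = 11 (Q = 11 + 9*0 = 11 + 0 = 11)
(Q + 34)**2 = (11 + 34)**2 = 45**2 = 2025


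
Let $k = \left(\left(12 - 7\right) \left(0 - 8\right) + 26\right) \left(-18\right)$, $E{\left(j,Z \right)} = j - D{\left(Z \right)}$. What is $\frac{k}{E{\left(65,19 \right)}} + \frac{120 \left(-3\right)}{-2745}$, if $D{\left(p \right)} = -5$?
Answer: $\frac{1138}{305} \approx 3.7311$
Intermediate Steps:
$E{\left(j,Z \right)} = 5 + j$ ($E{\left(j,Z \right)} = j - -5 = j + 5 = 5 + j$)
$k = 252$ ($k = \left(5 \left(-8\right) + 26\right) \left(-18\right) = \left(-40 + 26\right) \left(-18\right) = \left(-14\right) \left(-18\right) = 252$)
$\frac{k}{E{\left(65,19 \right)}} + \frac{120 \left(-3\right)}{-2745} = \frac{252}{5 + 65} + \frac{120 \left(-3\right)}{-2745} = \frac{252}{70} - - \frac{8}{61} = 252 \cdot \frac{1}{70} + \frac{8}{61} = \frac{18}{5} + \frac{8}{61} = \frac{1138}{305}$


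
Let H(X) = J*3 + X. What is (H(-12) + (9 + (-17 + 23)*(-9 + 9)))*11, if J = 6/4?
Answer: 33/2 ≈ 16.500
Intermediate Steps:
J = 3/2 (J = 6*(¼) = 3/2 ≈ 1.5000)
H(X) = 9/2 + X (H(X) = (3/2)*3 + X = 9/2 + X)
(H(-12) + (9 + (-17 + 23)*(-9 + 9)))*11 = ((9/2 - 12) + (9 + (-17 + 23)*(-9 + 9)))*11 = (-15/2 + (9 + 6*0))*11 = (-15/2 + (9 + 0))*11 = (-15/2 + 9)*11 = (3/2)*11 = 33/2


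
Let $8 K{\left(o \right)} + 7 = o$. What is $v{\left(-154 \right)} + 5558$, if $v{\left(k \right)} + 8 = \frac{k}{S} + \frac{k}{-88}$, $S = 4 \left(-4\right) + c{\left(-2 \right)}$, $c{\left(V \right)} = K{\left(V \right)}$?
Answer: $\frac{3047287}{548} \approx 5560.7$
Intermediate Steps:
$K{\left(o \right)} = - \frac{7}{8} + \frac{o}{8}$
$c{\left(V \right)} = - \frac{7}{8} + \frac{V}{8}$
$S = - \frac{137}{8}$ ($S = 4 \left(-4\right) + \left(- \frac{7}{8} + \frac{1}{8} \left(-2\right)\right) = -16 - \frac{9}{8} = - \frac{137}{8} \approx -17.125$)
$v{\left(k \right)} = -8 - \frac{841 k}{12056}$ ($v{\left(k \right)} = -8 + \left(\frac{k}{- \frac{137}{8}} + \frac{k}{-88}\right) = -8 + \left(k \left(- \frac{8}{137}\right) + k \left(- \frac{1}{88}\right)\right) = -8 - \frac{841 k}{12056}$)
$v{\left(-154 \right)} + 5558 = \left(-8 - - \frac{5887}{548}\right) + 5558 = \left(-8 + \frac{5887}{548}\right) + 5558 = \frac{1503}{548} + 5558 = \frac{3047287}{548}$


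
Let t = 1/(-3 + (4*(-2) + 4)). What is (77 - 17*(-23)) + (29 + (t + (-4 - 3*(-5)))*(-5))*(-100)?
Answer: 20976/7 ≈ 2996.6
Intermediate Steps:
t = -⅐ (t = 1/(-3 + (-8 + 4)) = 1/(-3 - 4) = 1/(-7) = -⅐ ≈ -0.14286)
(77 - 17*(-23)) + (29 + (t + (-4 - 3*(-5)))*(-5))*(-100) = (77 - 17*(-23)) + (29 + (-⅐ + (-4 - 3*(-5)))*(-5))*(-100) = (77 + 391) + (29 + (-⅐ + (-4 + 15))*(-5))*(-100) = 468 + (29 + (-⅐ + 11)*(-5))*(-100) = 468 + (29 + (76/7)*(-5))*(-100) = 468 + (29 - 380/7)*(-100) = 468 - 177/7*(-100) = 468 + 17700/7 = 20976/7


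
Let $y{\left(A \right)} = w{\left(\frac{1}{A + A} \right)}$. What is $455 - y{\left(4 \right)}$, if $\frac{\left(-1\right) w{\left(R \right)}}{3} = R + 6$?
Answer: $\frac{3787}{8} \approx 473.38$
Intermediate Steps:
$w{\left(R \right)} = -18 - 3 R$ ($w{\left(R \right)} = - 3 \left(R + 6\right) = - 3 \left(6 + R\right) = -18 - 3 R$)
$y{\left(A \right)} = -18 - \frac{3}{2 A}$ ($y{\left(A \right)} = -18 - \frac{3}{A + A} = -18 - \frac{3}{2 A}$)
$455 - y{\left(4 \right)} = 455 - \left(-18 - \frac{3}{2 \cdot 4}\right) = 455 - \left(-18 - \frac{3}{8}\right) = 455 - - \frac{147}{8} = 455 + \frac{147}{8} = \frac{3787}{8}$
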